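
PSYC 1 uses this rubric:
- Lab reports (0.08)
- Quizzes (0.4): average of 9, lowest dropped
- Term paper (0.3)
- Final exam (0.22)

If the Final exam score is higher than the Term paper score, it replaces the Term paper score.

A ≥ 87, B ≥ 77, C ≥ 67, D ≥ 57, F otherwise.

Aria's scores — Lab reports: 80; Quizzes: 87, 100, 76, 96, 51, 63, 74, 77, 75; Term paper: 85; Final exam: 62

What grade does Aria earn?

B

Quizzes: drop 51 → average of remaining 8 = 648/8 = 81
Final exam (62) ≤ Term paper (85), so Term paper stays at 85.
Weighted total:
  Lab reports 80 × 0.08 = 6.4
  Quizzes 81 × 0.4 = 32.4
  Term paper 85 × 0.3 = 25.5
  Final exam 62 × 0.22 = 13.64
Sum = 77.94
77.94 is ≥ 77 and < 87 → B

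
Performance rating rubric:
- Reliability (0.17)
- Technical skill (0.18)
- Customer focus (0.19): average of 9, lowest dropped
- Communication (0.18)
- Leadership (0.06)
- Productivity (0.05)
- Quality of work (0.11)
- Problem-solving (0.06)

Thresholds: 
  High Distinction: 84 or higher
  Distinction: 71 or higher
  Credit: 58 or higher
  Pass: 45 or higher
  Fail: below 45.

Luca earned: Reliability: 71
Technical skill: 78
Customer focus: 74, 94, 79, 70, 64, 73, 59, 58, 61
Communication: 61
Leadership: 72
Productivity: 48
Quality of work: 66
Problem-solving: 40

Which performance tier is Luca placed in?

Customer focus: drop 58 → average of remaining 8 = 574/8 = 71.75
Weighted total:
  Reliability 71 × 0.17 = 12.07
  Technical skill 78 × 0.18 = 14.04
  Customer focus 71.75 × 0.19 = 13.6325
  Communication 61 × 0.18 = 10.98
  Leadership 72 × 0.06 = 4.32
  Productivity 48 × 0.05 = 2.4
  Quality of work 66 × 0.11 = 7.26
  Problem-solving 40 × 0.06 = 2.4
Sum = 67.1025
67.1025 is ≥ 58 and < 71 → Credit

Credit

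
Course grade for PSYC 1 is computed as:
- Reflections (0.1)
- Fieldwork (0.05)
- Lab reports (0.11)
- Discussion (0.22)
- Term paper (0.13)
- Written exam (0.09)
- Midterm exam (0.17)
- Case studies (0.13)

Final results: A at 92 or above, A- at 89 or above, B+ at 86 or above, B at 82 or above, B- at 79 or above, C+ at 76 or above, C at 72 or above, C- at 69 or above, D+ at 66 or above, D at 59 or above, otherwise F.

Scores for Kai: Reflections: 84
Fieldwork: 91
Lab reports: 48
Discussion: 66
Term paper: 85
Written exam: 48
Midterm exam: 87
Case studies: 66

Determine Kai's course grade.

Weighted total:
  Reflections 84 × 0.1 = 8.4
  Fieldwork 91 × 0.05 = 4.55
  Lab reports 48 × 0.11 = 5.28
  Discussion 66 × 0.22 = 14.52
  Term paper 85 × 0.13 = 11.05
  Written exam 48 × 0.09 = 4.32
  Midterm exam 87 × 0.17 = 14.79
  Case studies 66 × 0.13 = 8.58
Sum = 71.49
71.49 is ≥ 69 and < 72 → C-

C-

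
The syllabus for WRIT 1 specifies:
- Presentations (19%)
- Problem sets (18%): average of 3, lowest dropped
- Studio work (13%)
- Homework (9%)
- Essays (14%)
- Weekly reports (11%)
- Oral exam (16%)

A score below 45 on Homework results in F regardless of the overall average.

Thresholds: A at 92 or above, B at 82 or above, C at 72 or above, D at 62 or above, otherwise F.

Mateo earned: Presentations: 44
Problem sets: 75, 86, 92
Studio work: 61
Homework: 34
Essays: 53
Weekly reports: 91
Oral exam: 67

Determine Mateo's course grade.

Problem sets: drop 75 → average of remaining 2 = 178/2 = 89
Homework score 34 < 45: minimum not met.
Weighted total:
  Presentations 44 × 0.19 = 8.36
  Problem sets 89 × 0.18 = 16.02
  Studio work 61 × 0.13 = 7.93
  Homework 34 × 0.09 = 3.06
  Essays 53 × 0.14 = 7.42
  Weekly reports 91 × 0.11 = 10.01
  Oral exam 67 × 0.16 = 10.72
Sum = 63.52
Because the Homework minimum was not met, the result is F.

F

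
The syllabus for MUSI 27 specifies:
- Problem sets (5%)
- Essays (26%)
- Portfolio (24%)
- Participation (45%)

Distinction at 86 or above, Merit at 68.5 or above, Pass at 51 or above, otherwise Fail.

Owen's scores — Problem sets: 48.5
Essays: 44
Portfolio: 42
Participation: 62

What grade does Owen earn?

Pass

Weighted total:
  Problem sets 48.5 × 0.05 = 2.425
  Essays 44 × 0.26 = 11.44
  Portfolio 42 × 0.24 = 10.08
  Participation 62 × 0.45 = 27.9
Sum = 51.845
51.845 is ≥ 51 and < 68.5 → Pass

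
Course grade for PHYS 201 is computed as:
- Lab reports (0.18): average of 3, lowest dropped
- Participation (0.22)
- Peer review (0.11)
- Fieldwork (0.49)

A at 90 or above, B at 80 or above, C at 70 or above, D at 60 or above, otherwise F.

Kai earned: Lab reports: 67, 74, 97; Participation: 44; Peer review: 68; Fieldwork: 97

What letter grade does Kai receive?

Lab reports: drop 67 → average of remaining 2 = 171/2 = 85.5
Weighted total:
  Lab reports 85.5 × 0.18 = 15.39
  Participation 44 × 0.22 = 9.68
  Peer review 68 × 0.11 = 7.48
  Fieldwork 97 × 0.49 = 47.53
Sum = 80.08
80.08 is ≥ 80 and < 90 → B

B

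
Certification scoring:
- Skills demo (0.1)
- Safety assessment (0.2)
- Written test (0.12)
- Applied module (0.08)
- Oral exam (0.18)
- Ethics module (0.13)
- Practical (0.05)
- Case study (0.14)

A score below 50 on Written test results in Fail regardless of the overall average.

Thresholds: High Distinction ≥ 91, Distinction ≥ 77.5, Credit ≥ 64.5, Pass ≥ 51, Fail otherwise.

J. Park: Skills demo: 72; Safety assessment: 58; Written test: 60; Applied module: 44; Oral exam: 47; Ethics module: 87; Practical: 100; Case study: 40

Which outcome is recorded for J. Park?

Written test score 60 ≥ 50: minimum met.
Weighted total:
  Skills demo 72 × 0.1 = 7.2
  Safety assessment 58 × 0.2 = 11.6
  Written test 60 × 0.12 = 7.2
  Applied module 44 × 0.08 = 3.52
  Oral exam 47 × 0.18 = 8.46
  Ethics module 87 × 0.13 = 11.31
  Practical 100 × 0.05 = 5
  Case study 40 × 0.14 = 5.6
Sum = 59.89
59.89 is ≥ 51 and < 64.5 → Pass

Pass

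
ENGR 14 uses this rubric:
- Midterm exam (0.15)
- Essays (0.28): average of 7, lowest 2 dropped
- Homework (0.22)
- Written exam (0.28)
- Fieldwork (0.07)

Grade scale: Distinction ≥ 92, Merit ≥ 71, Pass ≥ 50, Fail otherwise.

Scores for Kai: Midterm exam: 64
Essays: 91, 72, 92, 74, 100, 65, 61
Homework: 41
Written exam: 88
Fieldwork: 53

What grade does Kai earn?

Essays: drop 61, 65 → average of remaining 5 = 429/5 = 85.8
Weighted total:
  Midterm exam 64 × 0.15 = 9.6
  Essays 85.8 × 0.28 = 24.024
  Homework 41 × 0.22 = 9.02
  Written exam 88 × 0.28 = 24.64
  Fieldwork 53 × 0.07 = 3.71
Sum = 70.994
70.994 is ≥ 50 and < 71 → Pass

Pass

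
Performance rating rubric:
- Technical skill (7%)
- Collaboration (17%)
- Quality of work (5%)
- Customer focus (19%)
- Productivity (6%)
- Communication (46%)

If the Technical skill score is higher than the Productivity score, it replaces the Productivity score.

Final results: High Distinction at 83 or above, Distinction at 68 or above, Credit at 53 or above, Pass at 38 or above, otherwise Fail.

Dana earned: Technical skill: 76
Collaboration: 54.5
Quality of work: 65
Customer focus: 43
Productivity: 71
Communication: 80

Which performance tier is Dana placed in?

Credit

Technical skill (76) > Productivity (71), so Productivity counts as 76.
Weighted total:
  Technical skill 76 × 0.07 = 5.32
  Collaboration 54.5 × 0.17 = 9.265
  Quality of work 65 × 0.05 = 3.25
  Customer focus 43 × 0.19 = 8.17
  Productivity 76 × 0.06 = 4.56
  Communication 80 × 0.46 = 36.8
Sum = 67.365
67.365 is ≥ 53 and < 68 → Credit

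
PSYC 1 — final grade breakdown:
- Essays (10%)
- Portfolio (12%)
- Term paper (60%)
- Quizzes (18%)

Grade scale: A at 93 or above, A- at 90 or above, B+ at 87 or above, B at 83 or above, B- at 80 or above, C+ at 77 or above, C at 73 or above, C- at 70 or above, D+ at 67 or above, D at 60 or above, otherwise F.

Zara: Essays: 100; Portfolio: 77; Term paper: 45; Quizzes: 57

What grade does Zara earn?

F

Weighted total:
  Essays 100 × 0.1 = 10
  Portfolio 77 × 0.12 = 9.24
  Term paper 45 × 0.6 = 27
  Quizzes 57 × 0.18 = 10.26
Sum = 56.5
56.5 < 60 → F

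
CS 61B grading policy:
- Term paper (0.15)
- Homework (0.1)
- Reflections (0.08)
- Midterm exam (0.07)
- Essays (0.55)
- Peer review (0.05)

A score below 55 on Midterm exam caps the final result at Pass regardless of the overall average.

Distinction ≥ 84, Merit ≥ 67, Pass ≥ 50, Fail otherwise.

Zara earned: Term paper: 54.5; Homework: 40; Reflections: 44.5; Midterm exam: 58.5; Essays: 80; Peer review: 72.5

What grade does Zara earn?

Merit

Midterm exam score 58.5 ≥ 55: minimum met.
Weighted total:
  Term paper 54.5 × 0.15 = 8.175
  Homework 40 × 0.1 = 4
  Reflections 44.5 × 0.08 = 3.56
  Midterm exam 58.5 × 0.07 = 4.095
  Essays 80 × 0.55 = 44
  Peer review 72.5 × 0.05 = 3.625
Sum = 67.455
67.455 is ≥ 67 and < 84 → Merit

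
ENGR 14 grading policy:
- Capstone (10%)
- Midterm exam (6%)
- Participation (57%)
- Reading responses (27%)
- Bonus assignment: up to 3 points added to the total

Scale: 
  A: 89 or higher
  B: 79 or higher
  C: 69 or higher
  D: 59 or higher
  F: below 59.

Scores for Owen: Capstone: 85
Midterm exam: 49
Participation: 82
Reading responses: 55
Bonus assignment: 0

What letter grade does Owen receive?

Weighted total:
  Capstone 85 × 0.1 = 8.5
  Midterm exam 49 × 0.06 = 2.94
  Participation 82 × 0.57 = 46.74
  Reading responses 55 × 0.27 = 14.85
Sum = 73.03
Bonus assignment: 73.03 + 0 = 73.03
73.03 is ≥ 69 and < 79 → C

C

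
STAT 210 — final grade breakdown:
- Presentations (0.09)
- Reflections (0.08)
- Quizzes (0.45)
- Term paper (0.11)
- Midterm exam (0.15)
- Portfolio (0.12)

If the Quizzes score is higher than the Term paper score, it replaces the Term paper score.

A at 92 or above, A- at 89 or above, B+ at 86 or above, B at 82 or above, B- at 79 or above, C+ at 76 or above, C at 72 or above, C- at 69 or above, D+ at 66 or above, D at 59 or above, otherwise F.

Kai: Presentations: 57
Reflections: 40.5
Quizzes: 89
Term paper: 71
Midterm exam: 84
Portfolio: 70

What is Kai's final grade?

B-

Quizzes (89) > Term paper (71), so Term paper counts as 89.
Weighted total:
  Presentations 57 × 0.09 = 5.13
  Reflections 40.5 × 0.08 = 3.24
  Quizzes 89 × 0.45 = 40.05
  Term paper 89 × 0.11 = 9.79
  Midterm exam 84 × 0.15 = 12.6
  Portfolio 70 × 0.12 = 8.4
Sum = 79.21
79.21 is ≥ 79 and < 82 → B-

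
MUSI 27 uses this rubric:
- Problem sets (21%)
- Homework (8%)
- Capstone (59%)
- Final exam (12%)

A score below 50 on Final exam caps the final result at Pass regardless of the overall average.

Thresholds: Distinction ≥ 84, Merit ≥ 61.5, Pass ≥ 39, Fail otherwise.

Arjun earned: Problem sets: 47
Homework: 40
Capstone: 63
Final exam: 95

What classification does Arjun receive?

Final exam score 95 ≥ 50: minimum met.
Weighted total:
  Problem sets 47 × 0.21 = 9.87
  Homework 40 × 0.08 = 3.2
  Capstone 63 × 0.59 = 37.17
  Final exam 95 × 0.12 = 11.4
Sum = 61.64
61.64 is ≥ 61.5 and < 84 → Merit

Merit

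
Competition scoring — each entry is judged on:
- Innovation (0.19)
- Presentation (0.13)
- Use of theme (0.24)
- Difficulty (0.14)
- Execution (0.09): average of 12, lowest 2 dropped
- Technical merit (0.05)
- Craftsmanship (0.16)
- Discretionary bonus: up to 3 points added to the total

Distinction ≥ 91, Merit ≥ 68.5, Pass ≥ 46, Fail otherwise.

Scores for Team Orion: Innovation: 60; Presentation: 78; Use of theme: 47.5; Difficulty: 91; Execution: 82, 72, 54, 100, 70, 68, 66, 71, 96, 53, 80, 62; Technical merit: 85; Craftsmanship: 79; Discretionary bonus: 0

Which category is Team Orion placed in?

Execution: drop 53, 54 → average of remaining 10 = 767/10 = 76.7
Weighted total:
  Innovation 60 × 0.19 = 11.4
  Presentation 78 × 0.13 = 10.14
  Use of theme 47.5 × 0.24 = 11.4
  Difficulty 91 × 0.14 = 12.74
  Execution 76.7 × 0.09 = 6.903
  Technical merit 85 × 0.05 = 4.25
  Craftsmanship 79 × 0.16 = 12.64
Sum = 69.473
Discretionary bonus: 69.473 + 0 = 69.473
69.473 is ≥ 68.5 and < 91 → Merit

Merit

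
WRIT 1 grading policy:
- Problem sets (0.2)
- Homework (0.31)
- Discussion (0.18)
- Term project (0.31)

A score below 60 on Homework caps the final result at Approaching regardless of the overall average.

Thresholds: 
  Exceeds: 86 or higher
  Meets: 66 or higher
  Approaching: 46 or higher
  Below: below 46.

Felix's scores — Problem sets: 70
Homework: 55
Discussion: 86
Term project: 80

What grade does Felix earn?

Homework score 55 < 60: minimum not met.
Weighted total:
  Problem sets 70 × 0.2 = 14
  Homework 55 × 0.31 = 17.05
  Discussion 86 × 0.18 = 15.48
  Term project 80 × 0.31 = 24.8
Sum = 71.33
71.33 would be Meets; cap at Approaching applies → Approaching.

Approaching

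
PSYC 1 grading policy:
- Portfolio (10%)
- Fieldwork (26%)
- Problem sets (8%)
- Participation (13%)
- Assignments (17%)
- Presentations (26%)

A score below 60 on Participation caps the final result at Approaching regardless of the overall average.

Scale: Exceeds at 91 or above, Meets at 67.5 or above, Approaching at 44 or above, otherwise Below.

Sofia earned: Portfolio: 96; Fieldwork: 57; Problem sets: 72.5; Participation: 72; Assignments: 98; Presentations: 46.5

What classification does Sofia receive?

Meets

Participation score 72 ≥ 60: minimum met.
Weighted total:
  Portfolio 96 × 0.1 = 9.6
  Fieldwork 57 × 0.26 = 14.82
  Problem sets 72.5 × 0.08 = 5.8
  Participation 72 × 0.13 = 9.36
  Assignments 98 × 0.17 = 16.66
  Presentations 46.5 × 0.26 = 12.09
Sum = 68.33
68.33 is ≥ 67.5 and < 91 → Meets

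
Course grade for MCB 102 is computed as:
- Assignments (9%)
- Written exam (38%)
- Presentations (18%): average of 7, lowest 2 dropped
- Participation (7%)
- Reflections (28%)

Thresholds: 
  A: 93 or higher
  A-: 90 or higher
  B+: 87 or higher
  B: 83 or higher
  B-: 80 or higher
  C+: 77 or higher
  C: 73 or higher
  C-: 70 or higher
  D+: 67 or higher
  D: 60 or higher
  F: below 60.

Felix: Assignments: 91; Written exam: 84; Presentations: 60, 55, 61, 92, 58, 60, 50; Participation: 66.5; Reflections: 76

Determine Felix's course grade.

Presentations: drop 50, 55 → average of remaining 5 = 331/5 = 66.2
Weighted total:
  Assignments 91 × 0.09 = 8.19
  Written exam 84 × 0.38 = 31.92
  Presentations 66.2 × 0.18 = 11.916
  Participation 66.5 × 0.07 = 4.655
  Reflections 76 × 0.28 = 21.28
Sum = 77.961
77.961 is ≥ 77 and < 80 → C+

C+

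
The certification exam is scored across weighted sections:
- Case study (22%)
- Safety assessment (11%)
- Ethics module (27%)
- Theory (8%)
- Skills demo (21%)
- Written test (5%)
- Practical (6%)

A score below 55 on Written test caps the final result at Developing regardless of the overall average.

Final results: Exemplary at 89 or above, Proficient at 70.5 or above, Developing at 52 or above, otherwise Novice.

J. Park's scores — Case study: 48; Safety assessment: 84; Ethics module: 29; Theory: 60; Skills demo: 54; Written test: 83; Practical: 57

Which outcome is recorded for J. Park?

Written test score 83 ≥ 55: minimum met.
Weighted total:
  Case study 48 × 0.22 = 10.56
  Safety assessment 84 × 0.11 = 9.24
  Ethics module 29 × 0.27 = 7.83
  Theory 60 × 0.08 = 4.8
  Skills demo 54 × 0.21 = 11.34
  Written test 83 × 0.05 = 4.15
  Practical 57 × 0.06 = 3.42
Sum = 51.34
51.34 < 52 → Novice

Novice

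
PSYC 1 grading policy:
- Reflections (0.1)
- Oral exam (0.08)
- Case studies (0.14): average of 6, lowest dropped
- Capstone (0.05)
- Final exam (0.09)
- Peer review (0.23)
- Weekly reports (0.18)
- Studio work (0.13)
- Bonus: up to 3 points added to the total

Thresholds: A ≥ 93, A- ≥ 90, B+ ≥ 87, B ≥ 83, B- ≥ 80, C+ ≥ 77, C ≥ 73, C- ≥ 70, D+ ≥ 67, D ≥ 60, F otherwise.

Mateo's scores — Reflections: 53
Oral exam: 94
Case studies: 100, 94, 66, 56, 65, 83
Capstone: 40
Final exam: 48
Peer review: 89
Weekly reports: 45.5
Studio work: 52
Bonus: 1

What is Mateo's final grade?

D

Case studies: drop 56 → average of remaining 5 = 408/5 = 81.6
Weighted total:
  Reflections 53 × 0.1 = 5.3
  Oral exam 94 × 0.08 = 7.52
  Case studies 81.6 × 0.14 = 11.424
  Capstone 40 × 0.05 = 2
  Final exam 48 × 0.09 = 4.32
  Peer review 89 × 0.23 = 20.47
  Weekly reports 45.5 × 0.18 = 8.19
  Studio work 52 × 0.13 = 6.76
Sum = 65.984
Bonus: 65.984 + 1 = 66.984
66.984 is ≥ 60 and < 67 → D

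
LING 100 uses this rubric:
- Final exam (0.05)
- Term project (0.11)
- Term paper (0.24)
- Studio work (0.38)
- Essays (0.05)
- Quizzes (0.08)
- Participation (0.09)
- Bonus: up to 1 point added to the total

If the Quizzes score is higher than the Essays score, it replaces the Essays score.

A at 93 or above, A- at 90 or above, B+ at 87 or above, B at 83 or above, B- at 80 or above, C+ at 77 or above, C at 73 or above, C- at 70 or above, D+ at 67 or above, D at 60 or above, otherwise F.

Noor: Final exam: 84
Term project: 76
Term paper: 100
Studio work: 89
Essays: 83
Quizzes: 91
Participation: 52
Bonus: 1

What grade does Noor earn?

Quizzes (91) > Essays (83), so Essays counts as 91.
Weighted total:
  Final exam 84 × 0.05 = 4.2
  Term project 76 × 0.11 = 8.36
  Term paper 100 × 0.24 = 24
  Studio work 89 × 0.38 = 33.82
  Essays 91 × 0.05 = 4.55
  Quizzes 91 × 0.08 = 7.28
  Participation 52 × 0.09 = 4.68
Sum = 86.89
Bonus: 86.89 + 1 = 87.89
87.89 is ≥ 87 and < 90 → B+

B+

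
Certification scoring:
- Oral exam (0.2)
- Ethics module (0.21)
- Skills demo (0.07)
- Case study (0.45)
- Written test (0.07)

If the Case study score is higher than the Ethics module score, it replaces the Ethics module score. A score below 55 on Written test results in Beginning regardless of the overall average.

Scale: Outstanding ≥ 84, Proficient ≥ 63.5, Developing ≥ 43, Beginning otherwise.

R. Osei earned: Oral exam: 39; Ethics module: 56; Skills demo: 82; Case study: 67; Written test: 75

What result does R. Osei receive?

Developing

Case study (67) > Ethics module (56), so Ethics module counts as 67.
Written test score 75 ≥ 55: minimum met.
Weighted total:
  Oral exam 39 × 0.2 = 7.8
  Ethics module 67 × 0.21 = 14.07
  Skills demo 82 × 0.07 = 5.74
  Case study 67 × 0.45 = 30.15
  Written test 75 × 0.07 = 5.25
Sum = 63.01
63.01 is ≥ 43 and < 63.5 → Developing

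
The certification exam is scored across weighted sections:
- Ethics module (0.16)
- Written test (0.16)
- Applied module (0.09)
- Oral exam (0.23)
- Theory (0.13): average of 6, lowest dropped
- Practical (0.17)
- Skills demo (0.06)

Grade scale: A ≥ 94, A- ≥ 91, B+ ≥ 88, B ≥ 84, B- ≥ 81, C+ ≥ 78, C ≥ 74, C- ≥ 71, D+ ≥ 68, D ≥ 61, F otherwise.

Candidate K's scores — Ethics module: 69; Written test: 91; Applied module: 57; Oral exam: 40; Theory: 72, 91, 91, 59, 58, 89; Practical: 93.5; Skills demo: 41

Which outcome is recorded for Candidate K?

D+

Theory: drop 58 → average of remaining 5 = 402/5 = 80.4
Weighted total:
  Ethics module 69 × 0.16 = 11.04
  Written test 91 × 0.16 = 14.56
  Applied module 57 × 0.09 = 5.13
  Oral exam 40 × 0.23 = 9.2
  Theory 80.4 × 0.13 = 10.452
  Practical 93.5 × 0.17 = 15.895
  Skills demo 41 × 0.06 = 2.46
Sum = 68.737
68.737 is ≥ 68 and < 71 → D+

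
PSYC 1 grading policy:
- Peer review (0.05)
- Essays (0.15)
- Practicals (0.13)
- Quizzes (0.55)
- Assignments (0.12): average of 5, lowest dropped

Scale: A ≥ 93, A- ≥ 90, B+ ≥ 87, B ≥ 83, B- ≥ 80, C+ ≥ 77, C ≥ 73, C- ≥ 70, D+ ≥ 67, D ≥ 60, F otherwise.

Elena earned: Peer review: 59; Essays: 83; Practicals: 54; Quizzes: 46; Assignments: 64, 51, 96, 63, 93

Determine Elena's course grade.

F

Assignments: drop 51 → average of remaining 4 = 316/4 = 79
Weighted total:
  Peer review 59 × 0.05 = 2.95
  Essays 83 × 0.15 = 12.45
  Practicals 54 × 0.13 = 7.02
  Quizzes 46 × 0.55 = 25.3
  Assignments 79 × 0.12 = 9.48
Sum = 57.2
57.2 < 60 → F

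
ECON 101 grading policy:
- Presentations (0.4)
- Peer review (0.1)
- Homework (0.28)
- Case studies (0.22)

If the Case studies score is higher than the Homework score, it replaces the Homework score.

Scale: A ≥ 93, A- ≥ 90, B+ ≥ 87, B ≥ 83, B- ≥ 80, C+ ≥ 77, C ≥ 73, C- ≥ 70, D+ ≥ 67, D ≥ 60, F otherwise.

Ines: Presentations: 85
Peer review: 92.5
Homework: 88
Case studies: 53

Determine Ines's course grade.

C+

Case studies (53) ≤ Homework (88), so Homework stays at 88.
Weighted total:
  Presentations 85 × 0.4 = 34
  Peer review 92.5 × 0.1 = 9.25
  Homework 88 × 0.28 = 24.64
  Case studies 53 × 0.22 = 11.66
Sum = 79.55
79.55 is ≥ 77 and < 80 → C+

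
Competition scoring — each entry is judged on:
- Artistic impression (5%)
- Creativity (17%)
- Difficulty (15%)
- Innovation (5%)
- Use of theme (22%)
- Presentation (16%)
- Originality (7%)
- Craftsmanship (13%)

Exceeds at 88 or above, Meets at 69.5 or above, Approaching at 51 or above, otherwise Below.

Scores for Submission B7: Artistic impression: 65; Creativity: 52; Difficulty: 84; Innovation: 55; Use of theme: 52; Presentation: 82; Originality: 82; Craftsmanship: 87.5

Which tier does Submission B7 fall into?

Approaching

Weighted total:
  Artistic impression 65 × 0.05 = 3.25
  Creativity 52 × 0.17 = 8.84
  Difficulty 84 × 0.15 = 12.6
  Innovation 55 × 0.05 = 2.75
  Use of theme 52 × 0.22 = 11.44
  Presentation 82 × 0.16 = 13.12
  Originality 82 × 0.07 = 5.74
  Craftsmanship 87.5 × 0.13 = 11.375
Sum = 69.115
69.115 is ≥ 51 and < 69.5 → Approaching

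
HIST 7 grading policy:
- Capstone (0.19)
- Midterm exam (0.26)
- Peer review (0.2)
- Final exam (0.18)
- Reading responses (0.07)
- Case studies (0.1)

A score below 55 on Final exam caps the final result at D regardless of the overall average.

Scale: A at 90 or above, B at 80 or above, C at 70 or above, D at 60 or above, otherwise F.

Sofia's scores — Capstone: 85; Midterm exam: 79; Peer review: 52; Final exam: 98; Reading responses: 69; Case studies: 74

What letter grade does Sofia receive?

Final exam score 98 ≥ 55: minimum met.
Weighted total:
  Capstone 85 × 0.19 = 16.15
  Midterm exam 79 × 0.26 = 20.54
  Peer review 52 × 0.2 = 10.4
  Final exam 98 × 0.18 = 17.64
  Reading responses 69 × 0.07 = 4.83
  Case studies 74 × 0.1 = 7.4
Sum = 76.96
76.96 is ≥ 70 and < 80 → C

C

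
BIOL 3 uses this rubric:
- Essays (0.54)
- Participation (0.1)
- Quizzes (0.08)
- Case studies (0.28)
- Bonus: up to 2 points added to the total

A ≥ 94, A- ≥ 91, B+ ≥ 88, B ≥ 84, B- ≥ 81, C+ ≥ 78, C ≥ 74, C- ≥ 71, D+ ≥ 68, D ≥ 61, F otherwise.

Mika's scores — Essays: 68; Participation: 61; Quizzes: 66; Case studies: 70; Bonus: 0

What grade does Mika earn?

D

Weighted total:
  Essays 68 × 0.54 = 36.72
  Participation 61 × 0.1 = 6.1
  Quizzes 66 × 0.08 = 5.28
  Case studies 70 × 0.28 = 19.6
Sum = 67.7
Bonus: 67.7 + 0 = 67.7
67.7 is ≥ 61 and < 68 → D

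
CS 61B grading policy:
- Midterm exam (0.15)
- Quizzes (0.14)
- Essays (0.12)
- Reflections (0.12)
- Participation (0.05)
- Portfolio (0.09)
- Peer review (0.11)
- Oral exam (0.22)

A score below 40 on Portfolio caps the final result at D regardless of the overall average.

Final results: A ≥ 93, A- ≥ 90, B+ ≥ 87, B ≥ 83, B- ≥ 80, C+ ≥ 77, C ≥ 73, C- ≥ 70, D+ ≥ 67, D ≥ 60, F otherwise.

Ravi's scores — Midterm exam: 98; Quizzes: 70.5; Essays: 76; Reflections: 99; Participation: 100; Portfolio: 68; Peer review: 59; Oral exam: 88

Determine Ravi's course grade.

B-

Portfolio score 68 ≥ 40: minimum met.
Weighted total:
  Midterm exam 98 × 0.15 = 14.7
  Quizzes 70.5 × 0.14 = 9.87
  Essays 76 × 0.12 = 9.12
  Reflections 99 × 0.12 = 11.88
  Participation 100 × 0.05 = 5
  Portfolio 68 × 0.09 = 6.12
  Peer review 59 × 0.11 = 6.49
  Oral exam 88 × 0.22 = 19.36
Sum = 82.54
82.54 is ≥ 80 and < 83 → B-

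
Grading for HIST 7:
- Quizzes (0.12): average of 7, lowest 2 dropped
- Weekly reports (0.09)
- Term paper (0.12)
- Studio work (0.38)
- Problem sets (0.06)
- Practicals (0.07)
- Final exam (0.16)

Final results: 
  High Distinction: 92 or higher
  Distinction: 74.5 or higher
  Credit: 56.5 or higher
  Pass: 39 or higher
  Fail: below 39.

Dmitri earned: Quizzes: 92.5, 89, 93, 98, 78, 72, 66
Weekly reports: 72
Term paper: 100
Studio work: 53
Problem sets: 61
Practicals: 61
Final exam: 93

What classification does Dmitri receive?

Quizzes: drop 66, 72 → average of remaining 5 = 450.5/5 = 90.1
Weighted total:
  Quizzes 90.1 × 0.12 = 10.812
  Weekly reports 72 × 0.09 = 6.48
  Term paper 100 × 0.12 = 12
  Studio work 53 × 0.38 = 20.14
  Problem sets 61 × 0.06 = 3.66
  Practicals 61 × 0.07 = 4.27
  Final exam 93 × 0.16 = 14.88
Sum = 72.242
72.242 is ≥ 56.5 and < 74.5 → Credit

Credit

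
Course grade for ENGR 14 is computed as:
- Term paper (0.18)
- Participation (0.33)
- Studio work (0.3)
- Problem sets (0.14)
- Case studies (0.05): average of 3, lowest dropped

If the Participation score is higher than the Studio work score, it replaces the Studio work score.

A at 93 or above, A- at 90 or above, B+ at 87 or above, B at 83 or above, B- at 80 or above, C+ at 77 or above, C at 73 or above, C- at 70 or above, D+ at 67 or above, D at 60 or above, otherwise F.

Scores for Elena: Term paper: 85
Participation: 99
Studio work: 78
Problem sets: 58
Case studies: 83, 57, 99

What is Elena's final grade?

A-

Case studies: drop 57 → average of remaining 2 = 182/2 = 91
Participation (99) > Studio work (78), so Studio work counts as 99.
Weighted total:
  Term paper 85 × 0.18 = 15.3
  Participation 99 × 0.33 = 32.67
  Studio work 99 × 0.3 = 29.7
  Problem sets 58 × 0.14 = 8.12
  Case studies 91 × 0.05 = 4.55
Sum = 90.34
90.34 is ≥ 90 and < 93 → A-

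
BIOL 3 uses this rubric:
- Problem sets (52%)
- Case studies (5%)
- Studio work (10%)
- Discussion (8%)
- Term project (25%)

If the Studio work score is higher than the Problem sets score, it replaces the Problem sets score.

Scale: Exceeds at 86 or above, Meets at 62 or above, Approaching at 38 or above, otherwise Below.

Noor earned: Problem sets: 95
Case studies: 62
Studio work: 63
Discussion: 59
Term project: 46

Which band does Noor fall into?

Meets

Studio work (63) ≤ Problem sets (95), so Problem sets stays at 95.
Weighted total:
  Problem sets 95 × 0.52 = 49.4
  Case studies 62 × 0.05 = 3.1
  Studio work 63 × 0.1 = 6.3
  Discussion 59 × 0.08 = 4.72
  Term project 46 × 0.25 = 11.5
Sum = 75.02
75.02 is ≥ 62 and < 86 → Meets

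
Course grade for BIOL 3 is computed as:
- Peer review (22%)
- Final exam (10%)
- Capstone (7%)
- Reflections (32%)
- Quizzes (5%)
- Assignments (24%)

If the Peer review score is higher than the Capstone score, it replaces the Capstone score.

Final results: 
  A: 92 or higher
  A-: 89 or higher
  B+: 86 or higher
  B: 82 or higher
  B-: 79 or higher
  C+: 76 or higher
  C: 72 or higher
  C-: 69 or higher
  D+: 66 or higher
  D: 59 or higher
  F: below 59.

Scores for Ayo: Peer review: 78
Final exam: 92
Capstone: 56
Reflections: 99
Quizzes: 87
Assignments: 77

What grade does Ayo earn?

B+

Peer review (78) > Capstone (56), so Capstone counts as 78.
Weighted total:
  Peer review 78 × 0.22 = 17.16
  Final exam 92 × 0.1 = 9.2
  Capstone 78 × 0.07 = 5.46
  Reflections 99 × 0.32 = 31.68
  Quizzes 87 × 0.05 = 4.35
  Assignments 77 × 0.24 = 18.48
Sum = 86.33
86.33 is ≥ 86 and < 89 → B+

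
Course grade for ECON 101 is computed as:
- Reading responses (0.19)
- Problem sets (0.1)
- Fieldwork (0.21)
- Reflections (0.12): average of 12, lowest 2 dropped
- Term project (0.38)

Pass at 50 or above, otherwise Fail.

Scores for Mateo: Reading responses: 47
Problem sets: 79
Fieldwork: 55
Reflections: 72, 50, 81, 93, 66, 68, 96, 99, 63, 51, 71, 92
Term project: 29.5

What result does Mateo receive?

Fail

Reflections: drop 50, 51 → average of remaining 10 = 801/10 = 80.1
Weighted total:
  Reading responses 47 × 0.19 = 8.93
  Problem sets 79 × 0.1 = 7.9
  Fieldwork 55 × 0.21 = 11.55
  Reflections 80.1 × 0.12 = 9.612
  Term project 29.5 × 0.38 = 11.21
Sum = 49.202
49.202 < 50 → Fail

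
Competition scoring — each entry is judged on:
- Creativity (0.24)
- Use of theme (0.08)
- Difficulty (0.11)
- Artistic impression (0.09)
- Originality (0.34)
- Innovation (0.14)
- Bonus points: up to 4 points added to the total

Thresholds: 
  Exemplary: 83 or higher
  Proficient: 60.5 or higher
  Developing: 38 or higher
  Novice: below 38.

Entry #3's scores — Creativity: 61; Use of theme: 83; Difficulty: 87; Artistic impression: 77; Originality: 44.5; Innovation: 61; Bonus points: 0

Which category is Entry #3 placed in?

Weighted total:
  Creativity 61 × 0.24 = 14.64
  Use of theme 83 × 0.08 = 6.64
  Difficulty 87 × 0.11 = 9.57
  Artistic impression 77 × 0.09 = 6.93
  Originality 44.5 × 0.34 = 15.13
  Innovation 61 × 0.14 = 8.54
Sum = 61.45
Bonus points: 61.45 + 0 = 61.45
61.45 is ≥ 60.5 and < 83 → Proficient

Proficient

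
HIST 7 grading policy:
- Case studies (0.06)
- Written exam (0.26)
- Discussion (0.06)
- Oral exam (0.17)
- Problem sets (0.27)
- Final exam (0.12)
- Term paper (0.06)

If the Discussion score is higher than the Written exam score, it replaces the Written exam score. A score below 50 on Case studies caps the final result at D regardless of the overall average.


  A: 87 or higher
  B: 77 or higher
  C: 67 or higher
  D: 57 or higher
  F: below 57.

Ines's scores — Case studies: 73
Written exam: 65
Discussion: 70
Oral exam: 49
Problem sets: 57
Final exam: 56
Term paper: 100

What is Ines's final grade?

D

Discussion (70) > Written exam (65), so Written exam counts as 70.
Case studies score 73 ≥ 50: minimum met.
Weighted total:
  Case studies 73 × 0.06 = 4.38
  Written exam 70 × 0.26 = 18.2
  Discussion 70 × 0.06 = 4.2
  Oral exam 49 × 0.17 = 8.33
  Problem sets 57 × 0.27 = 15.39
  Final exam 56 × 0.12 = 6.72
  Term paper 100 × 0.06 = 6
Sum = 63.22
63.22 is ≥ 57 and < 67 → D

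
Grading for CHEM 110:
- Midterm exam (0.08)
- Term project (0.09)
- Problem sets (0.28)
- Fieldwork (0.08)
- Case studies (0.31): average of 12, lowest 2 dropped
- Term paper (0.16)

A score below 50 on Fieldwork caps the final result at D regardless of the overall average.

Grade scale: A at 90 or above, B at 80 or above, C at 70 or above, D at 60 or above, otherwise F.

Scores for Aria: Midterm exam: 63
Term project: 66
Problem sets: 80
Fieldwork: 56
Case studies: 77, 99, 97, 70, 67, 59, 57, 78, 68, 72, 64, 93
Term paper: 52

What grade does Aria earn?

C

Case studies: drop 57, 59 → average of remaining 10 = 785/10 = 78.5
Fieldwork score 56 ≥ 50: minimum met.
Weighted total:
  Midterm exam 63 × 0.08 = 5.04
  Term project 66 × 0.09 = 5.94
  Problem sets 80 × 0.28 = 22.4
  Fieldwork 56 × 0.08 = 4.48
  Case studies 78.5 × 0.31 = 24.335
  Term paper 52 × 0.16 = 8.32
Sum = 70.515
70.515 is ≥ 70 and < 80 → C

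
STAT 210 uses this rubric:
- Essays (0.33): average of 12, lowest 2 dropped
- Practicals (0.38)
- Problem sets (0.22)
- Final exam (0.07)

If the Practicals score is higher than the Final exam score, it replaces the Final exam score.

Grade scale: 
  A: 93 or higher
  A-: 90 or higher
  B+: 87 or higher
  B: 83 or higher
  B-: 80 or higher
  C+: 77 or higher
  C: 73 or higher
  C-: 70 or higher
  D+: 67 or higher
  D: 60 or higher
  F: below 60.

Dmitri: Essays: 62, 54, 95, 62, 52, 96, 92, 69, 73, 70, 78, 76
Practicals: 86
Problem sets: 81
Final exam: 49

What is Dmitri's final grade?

Essays: drop 52, 54 → average of remaining 10 = 773/10 = 77.3
Practicals (86) > Final exam (49), so Final exam counts as 86.
Weighted total:
  Essays 77.3 × 0.33 = 25.509
  Practicals 86 × 0.38 = 32.68
  Problem sets 81 × 0.22 = 17.82
  Final exam 86 × 0.07 = 6.02
Sum = 82.029
82.029 is ≥ 80 and < 83 → B-

B-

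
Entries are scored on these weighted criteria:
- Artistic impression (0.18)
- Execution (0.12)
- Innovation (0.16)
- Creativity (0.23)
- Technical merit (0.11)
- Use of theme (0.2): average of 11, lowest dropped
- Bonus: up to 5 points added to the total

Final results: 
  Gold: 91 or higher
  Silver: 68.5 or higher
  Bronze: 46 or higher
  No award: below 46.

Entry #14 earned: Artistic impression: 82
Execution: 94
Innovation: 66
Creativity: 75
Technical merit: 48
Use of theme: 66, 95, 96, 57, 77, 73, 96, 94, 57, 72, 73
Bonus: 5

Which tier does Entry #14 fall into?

Silver

Use of theme: drop 57 → average of remaining 10 = 799/10 = 79.9
Weighted total:
  Artistic impression 82 × 0.18 = 14.76
  Execution 94 × 0.12 = 11.28
  Innovation 66 × 0.16 = 10.56
  Creativity 75 × 0.23 = 17.25
  Technical merit 48 × 0.11 = 5.28
  Use of theme 79.9 × 0.2 = 15.98
Sum = 75.11
Bonus: 75.11 + 5 = 80.11
80.11 is ≥ 68.5 and < 91 → Silver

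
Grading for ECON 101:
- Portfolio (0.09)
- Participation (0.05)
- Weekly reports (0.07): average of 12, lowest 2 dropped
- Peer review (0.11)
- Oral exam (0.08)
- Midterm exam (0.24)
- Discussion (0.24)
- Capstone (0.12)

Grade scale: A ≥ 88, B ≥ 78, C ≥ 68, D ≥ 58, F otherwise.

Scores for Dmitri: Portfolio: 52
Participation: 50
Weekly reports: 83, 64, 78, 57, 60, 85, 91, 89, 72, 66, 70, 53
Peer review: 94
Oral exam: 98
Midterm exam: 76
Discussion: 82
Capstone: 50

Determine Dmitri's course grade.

Weekly reports: drop 53, 57 → average of remaining 10 = 758/10 = 75.8
Weighted total:
  Portfolio 52 × 0.09 = 4.68
  Participation 50 × 0.05 = 2.5
  Weekly reports 75.8 × 0.07 = 5.306
  Peer review 94 × 0.11 = 10.34
  Oral exam 98 × 0.08 = 7.84
  Midterm exam 76 × 0.24 = 18.24
  Discussion 82 × 0.24 = 19.68
  Capstone 50 × 0.12 = 6
Sum = 74.586
74.586 is ≥ 68 and < 78 → C

C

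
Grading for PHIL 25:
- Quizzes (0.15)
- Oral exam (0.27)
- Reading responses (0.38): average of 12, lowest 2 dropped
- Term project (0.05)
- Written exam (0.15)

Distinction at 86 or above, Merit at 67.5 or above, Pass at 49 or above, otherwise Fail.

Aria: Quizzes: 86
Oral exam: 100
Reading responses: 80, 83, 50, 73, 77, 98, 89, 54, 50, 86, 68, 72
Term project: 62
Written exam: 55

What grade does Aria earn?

Reading responses: drop 50, 50 → average of remaining 10 = 780/10 = 78
Weighted total:
  Quizzes 86 × 0.15 = 12.9
  Oral exam 100 × 0.27 = 27
  Reading responses 78 × 0.38 = 29.64
  Term project 62 × 0.05 = 3.1
  Written exam 55 × 0.15 = 8.25
Sum = 80.89
80.89 is ≥ 67.5 and < 86 → Merit

Merit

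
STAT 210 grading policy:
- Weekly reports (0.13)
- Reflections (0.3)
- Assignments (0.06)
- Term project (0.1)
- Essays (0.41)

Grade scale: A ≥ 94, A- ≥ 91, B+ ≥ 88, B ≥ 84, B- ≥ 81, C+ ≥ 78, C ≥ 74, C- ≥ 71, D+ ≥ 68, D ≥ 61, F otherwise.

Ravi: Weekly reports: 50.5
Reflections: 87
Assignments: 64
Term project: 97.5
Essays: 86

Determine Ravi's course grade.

B-

Weighted total:
  Weekly reports 50.5 × 0.13 = 6.565
  Reflections 87 × 0.3 = 26.1
  Assignments 64 × 0.06 = 3.84
  Term project 97.5 × 0.1 = 9.75
  Essays 86 × 0.41 = 35.26
Sum = 81.515
81.515 is ≥ 81 and < 84 → B-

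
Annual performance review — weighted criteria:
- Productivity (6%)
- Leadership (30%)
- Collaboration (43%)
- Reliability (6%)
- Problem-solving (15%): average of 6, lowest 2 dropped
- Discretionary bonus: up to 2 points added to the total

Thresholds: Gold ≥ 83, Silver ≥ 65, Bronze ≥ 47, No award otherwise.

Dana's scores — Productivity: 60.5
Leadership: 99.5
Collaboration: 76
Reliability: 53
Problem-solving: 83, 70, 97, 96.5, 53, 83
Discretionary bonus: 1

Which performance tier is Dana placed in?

Gold

Problem-solving: drop 53, 70 → average of remaining 4 = 359.5/4 = 89.875
Weighted total:
  Productivity 60.5 × 0.06 = 3.63
  Leadership 99.5 × 0.3 = 29.85
  Collaboration 76 × 0.43 = 32.68
  Reliability 53 × 0.06 = 3.18
  Problem-solving 89.875 × 0.15 = 13.48125
Sum = 82.82125
Discretionary bonus: 82.82125 + 1 = 83.82125
83.82125 ≥ 83 → Gold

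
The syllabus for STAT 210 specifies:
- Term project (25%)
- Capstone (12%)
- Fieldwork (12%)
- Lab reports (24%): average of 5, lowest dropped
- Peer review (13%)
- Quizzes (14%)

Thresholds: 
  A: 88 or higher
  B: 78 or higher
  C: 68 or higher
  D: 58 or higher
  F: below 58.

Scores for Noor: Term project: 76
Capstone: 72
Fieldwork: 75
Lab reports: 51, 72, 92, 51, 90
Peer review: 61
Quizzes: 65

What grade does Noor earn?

C

Lab reports: drop 51 → average of remaining 4 = 305/4 = 76.25
Weighted total:
  Term project 76 × 0.25 = 19
  Capstone 72 × 0.12 = 8.64
  Fieldwork 75 × 0.12 = 9
  Lab reports 76.25 × 0.24 = 18.3
  Peer review 61 × 0.13 = 7.93
  Quizzes 65 × 0.14 = 9.1
Sum = 71.97
71.97 is ≥ 68 and < 78 → C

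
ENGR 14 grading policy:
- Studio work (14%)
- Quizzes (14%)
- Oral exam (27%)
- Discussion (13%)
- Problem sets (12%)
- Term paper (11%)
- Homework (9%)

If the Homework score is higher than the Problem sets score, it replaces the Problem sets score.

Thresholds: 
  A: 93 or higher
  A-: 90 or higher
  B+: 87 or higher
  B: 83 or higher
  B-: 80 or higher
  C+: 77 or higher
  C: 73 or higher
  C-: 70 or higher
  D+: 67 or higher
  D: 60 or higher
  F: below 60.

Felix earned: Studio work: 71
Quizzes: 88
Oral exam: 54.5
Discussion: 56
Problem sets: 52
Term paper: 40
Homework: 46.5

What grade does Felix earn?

F

Homework (46.5) ≤ Problem sets (52), so Problem sets stays at 52.
Weighted total:
  Studio work 71 × 0.14 = 9.94
  Quizzes 88 × 0.14 = 12.32
  Oral exam 54.5 × 0.27 = 14.715
  Discussion 56 × 0.13 = 7.28
  Problem sets 52 × 0.12 = 6.24
  Term paper 40 × 0.11 = 4.4
  Homework 46.5 × 0.09 = 4.185
Sum = 59.08
59.08 < 60 → F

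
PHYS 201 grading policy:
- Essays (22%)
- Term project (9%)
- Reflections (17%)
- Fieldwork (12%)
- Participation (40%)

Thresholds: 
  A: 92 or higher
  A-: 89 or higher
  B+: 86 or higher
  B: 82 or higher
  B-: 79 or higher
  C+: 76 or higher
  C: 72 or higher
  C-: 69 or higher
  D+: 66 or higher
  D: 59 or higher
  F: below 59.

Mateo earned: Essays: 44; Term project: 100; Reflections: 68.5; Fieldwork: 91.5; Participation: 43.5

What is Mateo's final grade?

F

Weighted total:
  Essays 44 × 0.22 = 9.68
  Term project 100 × 0.09 = 9
  Reflections 68.5 × 0.17 = 11.645
  Fieldwork 91.5 × 0.12 = 10.98
  Participation 43.5 × 0.4 = 17.4
Sum = 58.705
58.705 < 59 → F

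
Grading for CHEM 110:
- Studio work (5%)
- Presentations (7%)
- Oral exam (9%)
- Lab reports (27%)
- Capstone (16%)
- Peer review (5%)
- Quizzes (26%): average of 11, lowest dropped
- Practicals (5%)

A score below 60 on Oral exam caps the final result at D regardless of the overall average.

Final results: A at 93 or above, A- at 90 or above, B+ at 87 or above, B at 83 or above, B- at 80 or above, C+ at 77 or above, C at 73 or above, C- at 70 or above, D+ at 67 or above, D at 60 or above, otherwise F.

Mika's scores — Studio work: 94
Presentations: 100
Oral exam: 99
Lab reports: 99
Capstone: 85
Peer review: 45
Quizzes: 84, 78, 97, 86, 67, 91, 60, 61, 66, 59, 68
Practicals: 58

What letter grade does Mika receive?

B

Quizzes: drop 59 → average of remaining 10 = 758/10 = 75.8
Oral exam score 99 ≥ 60: minimum met.
Weighted total:
  Studio work 94 × 0.05 = 4.7
  Presentations 100 × 0.07 = 7
  Oral exam 99 × 0.09 = 8.91
  Lab reports 99 × 0.27 = 26.73
  Capstone 85 × 0.16 = 13.6
  Peer review 45 × 0.05 = 2.25
  Quizzes 75.8 × 0.26 = 19.708
  Practicals 58 × 0.05 = 2.9
Sum = 85.798
85.798 is ≥ 83 and < 87 → B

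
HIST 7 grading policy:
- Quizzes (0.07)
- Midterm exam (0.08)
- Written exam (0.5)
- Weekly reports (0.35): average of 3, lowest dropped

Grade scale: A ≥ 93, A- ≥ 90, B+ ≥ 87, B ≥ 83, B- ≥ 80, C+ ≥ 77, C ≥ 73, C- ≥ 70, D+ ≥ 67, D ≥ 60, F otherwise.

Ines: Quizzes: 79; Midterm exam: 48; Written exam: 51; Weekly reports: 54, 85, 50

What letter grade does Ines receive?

Weekly reports: drop 50 → average of remaining 2 = 139/2 = 69.5
Weighted total:
  Quizzes 79 × 0.07 = 5.53
  Midterm exam 48 × 0.08 = 3.84
  Written exam 51 × 0.5 = 25.5
  Weekly reports 69.5 × 0.35 = 24.325
Sum = 59.195
59.195 < 60 → F

F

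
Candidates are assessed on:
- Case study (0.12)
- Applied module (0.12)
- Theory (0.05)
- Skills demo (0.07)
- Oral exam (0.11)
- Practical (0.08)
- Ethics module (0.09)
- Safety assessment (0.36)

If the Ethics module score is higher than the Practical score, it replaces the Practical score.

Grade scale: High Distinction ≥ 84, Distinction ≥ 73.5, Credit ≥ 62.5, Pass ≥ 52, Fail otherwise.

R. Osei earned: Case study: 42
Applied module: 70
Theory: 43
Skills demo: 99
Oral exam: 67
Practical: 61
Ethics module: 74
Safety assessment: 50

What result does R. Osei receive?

Ethics module (74) > Practical (61), so Practical counts as 74.
Weighted total:
  Case study 42 × 0.12 = 5.04
  Applied module 70 × 0.12 = 8.4
  Theory 43 × 0.05 = 2.15
  Skills demo 99 × 0.07 = 6.93
  Oral exam 67 × 0.11 = 7.37
  Practical 74 × 0.08 = 5.92
  Ethics module 74 × 0.09 = 6.66
  Safety assessment 50 × 0.36 = 18
Sum = 60.47
60.47 is ≥ 52 and < 62.5 → Pass

Pass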